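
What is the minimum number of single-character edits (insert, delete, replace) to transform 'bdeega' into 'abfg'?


Building DP table for s1='bdeega' (len 6) and s2='abfg' (len 4):
       a  b  f  g
    0  1  2  3  4
  b 1  1  1  2  3
  d 2  2  2  2  3
  e 3  3  3  3  3
  e 4  4  4  4  4
  g 5  5  5  5  4
  a 6  5  6  6  5
Edit distance = dp[6][4] = 5

5


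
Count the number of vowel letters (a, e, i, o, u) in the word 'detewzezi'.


Scanning each character of 'detewzezi':
  Position 1: 'd' -> consonant (running count: 0)
  Position 2: 'e' -> vowel (running count: 1)
  Position 3: 't' -> consonant (running count: 1)
  Position 4: 'e' -> vowel (running count: 2)
  Position 5: 'w' -> consonant (running count: 2)
  Position 6: 'z' -> consonant (running count: 2)
  Position 7: 'e' -> vowel (running count: 3)
  Position 8: 'z' -> consonant (running count: 3)
  Position 9: 'i' -> vowel (running count: 4)
Total vowels: 4

4


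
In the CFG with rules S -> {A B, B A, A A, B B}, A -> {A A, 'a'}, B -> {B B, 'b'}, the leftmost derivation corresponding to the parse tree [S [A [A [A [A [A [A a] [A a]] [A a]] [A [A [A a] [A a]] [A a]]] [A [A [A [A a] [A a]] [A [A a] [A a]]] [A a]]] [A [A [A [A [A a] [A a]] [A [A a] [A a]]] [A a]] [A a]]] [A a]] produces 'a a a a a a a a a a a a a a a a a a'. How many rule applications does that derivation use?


Every bracketed nonterminal node [X ...] in the tree is produced by exactly one rule application.
Reading the tree off as a leftmost derivation:
  Step 1: S  =>  A A   (applied S -> A A)
  Step 2: A A  =>  A A A   (applied A -> A A)
  Step 3: A A A  =>  A A A A   (applied A -> A A)
  Step 4: A A A A  =>  A A A A A   (applied A -> A A)
  Step 5: A A A A A  =>  A A A A A A   (applied A -> A A)
  Step 6: A A A A A A  =>  A A A A A A A   (applied A -> A A)
  Step 7: A A A A A A A  =>  a A A A A A A   (applied A -> a)
  Step 8: a A A A A A A  =>  a a A A A A A   (applied A -> a)
  Step 9: a a A A A A A  =>  a a a A A A A   (applied A -> a)
  Step 10: a a a A A A A  =>  a a a A A A A A   (applied A -> A A)
  Step 11: a a a A A A A A  =>  a a a A A A A A A   (applied A -> A A)
  Step 12: a a a A A A A A A  =>  a a a a A A A A A   (applied A -> a)
  Step 13: a a a a A A A A A  =>  a a a a a A A A A   (applied A -> a)
  Step 14: a a a a a A A A A  =>  a a a a a a A A A   (applied A -> a)
  Step 15: a a a a a a A A A  =>  a a a a a a A A A A   (applied A -> A A)
  Step 16: a a a a a a A A A A  =>  a a a a a a A A A A A   (applied A -> A A)
  Step 17: a a a a a a A A A A A  =>  a a a a a a A A A A A A   (applied A -> A A)
  Step 18: a a a a a a A A A A A A  =>  a a a a a a a A A A A A   (applied A -> a)
  Step 19: a a a a a a a A A A A A  =>  a a a a a a a a A A A A   (applied A -> a)
  Step 20: a a a a a a a a A A A A  =>  a a a a a a a a A A A A A   (applied A -> A A)
  Step 21: a a a a a a a a A A A A A  =>  a a a a a a a a a A A A A   (applied A -> a)
  Step 22: a a a a a a a a a A A A A  =>  a a a a a a a a a a A A A   (applied A -> a)
  Step 23: a a a a a a a a a a A A A  =>  a a a a a a a a a a a A A   (applied A -> a)
  Step 24: a a a a a a a a a a a A A  =>  a a a a a a a a a a a A A A   (applied A -> A A)
  Step 25: a a a a a a a a a a a A A A  =>  a a a a a a a a a a a A A A A   (applied A -> A A)
  Step 26: a a a a a a a a a a a A A A A  =>  a a a a a a a a a a a A A A A A   (applied A -> A A)
  Step 27: a a a a a a a a a a a A A A A A  =>  a a a a a a a a a a a A A A A A A   (applied A -> A A)
  Step 28: a a a a a a a a a a a A A A A A A  =>  a a a a a a a a a a a a A A A A A   (applied A -> a)
  Step 29: a a a a a a a a a a a a A A A A A  =>  a a a a a a a a a a a a a A A A A   (applied A -> a)
  Step 30: a a a a a a a a a a a a a A A A A  =>  a a a a a a a a a a a a a A A A A A   (applied A -> A A)
  Step 31: a a a a a a a a a a a a a A A A A A  =>  a a a a a a a a a a a a a a A A A A   (applied A -> a)
  Step 32: a a a a a a a a a a a a a a A A A A  =>  a a a a a a a a a a a a a a a A A A   (applied A -> a)
  Step 33: a a a a a a a a a a a a a a a A A A  =>  a a a a a a a a a a a a a a a a A A   (applied A -> a)
  Step 34: a a a a a a a a a a a a a a a a A A  =>  a a a a a a a a a a a a a a a a a A   (applied A -> a)
  Step 35: a a a a a a a a a a a a a a a a a A  =>  a a a a a a a a a a a a a a a a a a   (applied A -> a)
Final yield: a a a a a a a a a a a a a a a a a a
Total rewrite steps: 35

35


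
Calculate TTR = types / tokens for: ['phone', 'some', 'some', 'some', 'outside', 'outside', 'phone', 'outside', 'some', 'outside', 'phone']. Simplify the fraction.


Tokens: 11
Unique types: ('outside', 'phone', 'some') = 3
TTR = 3/11
Already in lowest terms.

3/11


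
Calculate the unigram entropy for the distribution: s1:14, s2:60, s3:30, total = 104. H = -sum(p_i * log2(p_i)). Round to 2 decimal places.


Computing entropy H = -sum(p_i * log2(p_i)):
  s1: p = 14/104 = 0.1346, -p*log2(p) = 0.3895
  s2: p = 60/104 = 0.5769, -p*log2(p) = 0.4578
  s3: p = 30/104 = 0.2885, -p*log2(p) = 0.5174
H = sum of terms = 1.3647
Rounded to 2 decimals: 1.36

1.36


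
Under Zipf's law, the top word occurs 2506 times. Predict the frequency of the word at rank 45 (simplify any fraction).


Zipf's law: freq(rank) = f1 / rank
f1 = 2506, rank = 45
freq = 2506 / 45
GCD(2506, 45) = 1
Simplified: 2506/45

2506/45


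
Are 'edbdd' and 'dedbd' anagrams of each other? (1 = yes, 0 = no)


Sort characters of 'edbdd': 'bddde'
Sort characters of 'dedbd': 'bddde'
Sorted forms match -> they ARE anagrams
Result: 1

1


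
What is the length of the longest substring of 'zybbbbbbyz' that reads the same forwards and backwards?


Scanning 'zybbbbbbyz' for palindromic substrings.
Substring at positions 0-9: 'zybbbbbbyz'.
Check: reverse('zybbbbbbyz') = 'zybbbbbbyz' -> palindrome confirmed.
No longer palindromic substring exists; longest length = 10

10


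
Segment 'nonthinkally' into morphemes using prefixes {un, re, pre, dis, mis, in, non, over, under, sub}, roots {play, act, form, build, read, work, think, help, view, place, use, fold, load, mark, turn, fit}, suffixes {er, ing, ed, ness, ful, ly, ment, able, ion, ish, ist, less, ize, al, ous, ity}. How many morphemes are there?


Segmenting 'nonthinkally' against the inventory:
  'non' -> prefix (morpheme 1)
  'think' -> root (morpheme 2)
  'al' -> suffix (morpheme 3)
  'ly' -> suffix (morpheme 4)
Total morphemes: 4

4


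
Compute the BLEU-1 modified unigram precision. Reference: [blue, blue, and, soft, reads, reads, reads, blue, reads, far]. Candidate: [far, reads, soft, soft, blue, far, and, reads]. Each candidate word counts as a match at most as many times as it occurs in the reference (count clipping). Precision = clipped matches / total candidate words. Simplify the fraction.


Reference word counts: {'and': 1, 'blue': 3, 'far': 1, 'reads': 4, 'soft': 1}
Checking each candidate word (with clipping):
  'far' -> in reference (ref count 1, used 1/1) -> match (matches: 1)
  'reads' -> in reference (ref count 4, used 1/4) -> match (matches: 2)
  'soft' -> in reference (ref count 1, used 1/1) -> match (matches: 3)
  'soft' -> ref count 1 already used up (1/1) -> clipped, no match (matches: 3)
  'blue' -> in reference (ref count 3, used 1/3) -> match (matches: 4)
  'far' -> ref count 1 already used up (1/1) -> clipped, no match (matches: 4)
  'and' -> in reference (ref count 1, used 1/1) -> match (matches: 5)
  'reads' -> in reference (ref count 4, used 2/4) -> match (matches: 6)
Clipped matches: 6, Candidate length: 8
Precision = 6/8 = 3/4

3/4


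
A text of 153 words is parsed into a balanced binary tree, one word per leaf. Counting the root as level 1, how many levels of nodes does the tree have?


In a balanced binary tree with n leaves the deepest leaf is ceil(log2(n)) edges below the root,
so counting node levels inclusive of root and leaves gives ceil(log2(n)) + 1 levels.
log2(153) = 7.2574
ceil(7.2574) = 8
levels = 8 + 1 = 9

9


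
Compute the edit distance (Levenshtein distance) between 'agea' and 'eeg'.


Building DP table for s1='agea' (len 4) and s2='eeg' (len 3):
       e  e  g
    0  1  2  3
  a 1  1  2  3
  g 2  2  2  2
  e 3  2  2  3
  a 4  3  3  3
Edit distance = dp[4][3] = 3

3


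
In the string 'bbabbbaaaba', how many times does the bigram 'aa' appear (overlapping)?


Scanning 'bbabbbaaaba' for bigram 'aa':
  Position 0: 'bb' -> no
  Position 1: 'ba' -> no
  Position 2: 'ab' -> no
  Position 3: 'bb' -> no
  Position 4: 'bb' -> no
  Position 5: 'ba' -> no
  Position 6: 'aa' -> MATCH
  Position 7: 'aa' -> MATCH
  Position 8: 'ab' -> no
  Position 9: 'ba' -> no
Total matches: 2

2


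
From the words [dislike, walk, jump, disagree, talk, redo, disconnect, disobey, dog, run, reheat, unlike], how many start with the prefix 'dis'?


Checking each word for prefix 'dis':
  'dislike' -> YES, starts with 'dis' (count: 1)
  'walk' -> no (count: 1)
  'jump' -> no (count: 1)
  'disagree' -> YES, starts with 'dis' (count: 2)
  'talk' -> no (count: 2)
  'redo' -> no (count: 2)
  'disconnect' -> YES, starts with 'dis' (count: 3)
  'disobey' -> YES, starts with 'dis' (count: 4)
  'dog' -> no (count: 4)
  'run' -> no (count: 4)
  'reheat' -> no (count: 4)
  'unlike' -> no (count: 4)
Total with prefix 'dis': 4

4


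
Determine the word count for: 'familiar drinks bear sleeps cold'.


Counting words by splitting on spaces:
  Word 1: 'familiar'
  Word 2: 'drinks'
  Word 3: 'bear'
  Word 4: 'sleeps'
  Word 5: 'cold'
Total words: 5

5


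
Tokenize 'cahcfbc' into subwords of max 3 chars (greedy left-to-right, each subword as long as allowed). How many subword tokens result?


'cahcfbc' has 7 characters.
Chunking with max size 3:
  Chunk 1: 'cah' (positions 0-2)
  Chunk 2: 'cfb' (positions 3-5)
  Chunk 3: 'c' (positions 6-6)
Total chunks: ceil(7 / 3) = 3

3


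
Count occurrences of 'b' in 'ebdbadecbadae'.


Scanning 'ebdbadecbadae' for 'b':
  Position 1: 'b' -> MATCH (count: 1)
  Position 3: 'b' -> MATCH (count: 2)
  Position 8: 'b' -> MATCH (count: 3)
Total occurrences of 'b': 3

3


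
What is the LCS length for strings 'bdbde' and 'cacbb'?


DP table for LCS of 'bdbde' and 'cacbb':
       c  a  c  b  b
    0  0  0  0  0  0
  b 0  0  0  0  1  1
  d 0  0  0  0  1  1
  b 0  0  0  0  1  2
  d 0  0  0  0  1  2
  e 0  0  0  0  1  2
LCS: 'bb'
LCS length = 2

2


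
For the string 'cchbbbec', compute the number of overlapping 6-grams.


String 'cchbbbec' has length L = 8.
Number of overlapping n-grams = L - n + 1
Substituting: 8 - 6 + 1 = 3

3


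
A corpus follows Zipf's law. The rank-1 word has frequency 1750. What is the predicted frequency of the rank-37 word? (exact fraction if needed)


Zipf's law: freq(rank) = f1 / rank
f1 = 1750, rank = 37
freq = 1750 / 37
GCD(1750, 37) = 1
Simplified: 1750/37

1750/37


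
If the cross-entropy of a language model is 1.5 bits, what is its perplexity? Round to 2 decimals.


Perplexity formula: PP = 2^H
H = 1.5
PP = 2^1.5
Decompose: 2^1.5 = 2^1 * 2^0.5 = 2^1 * sqrt(2)
2^1 = 2, sqrt(2) ~ 1.4142136
PP ~ 2 * 1.4142136 = 2.8284272
Rounded to 2 decimals: 2.83

2.83


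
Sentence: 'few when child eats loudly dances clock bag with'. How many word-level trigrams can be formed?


Word trigrams from [9] words:
  Trigram 1: (few when child)
  Trigram 2: (when child eats)
  Trigram 3: (child eats loudly)
  Trigram 4: (eats loudly dances)
  Trigram 5: (loudly dances clock)
  Trigram 6: (dances clock bag)
  Trigram 7: (clock bag with)
Total word trigrams: 9 - 2 = 7

7


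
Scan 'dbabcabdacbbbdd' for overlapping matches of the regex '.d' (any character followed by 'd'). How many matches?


Pattern: .d means any character followed by 'd'.
Scanning 'dbabcabdacbbbdd' position-by-position:
  Pos 0: window 'db' -> no
  Pos 1: window 'ba' -> no
  Pos 2: window 'ab' -> no
  Pos 3: window 'bc' -> no
  Pos 4: window 'ca' -> no
  Pos 5: window 'ab' -> no
  Pos 6: window 'bd' -> MATCH
  Pos 7: window 'da' -> no
  Pos 8: window 'ac' -> no
  Pos 9: window 'cb' -> no
  Pos 10: window 'bb' -> no
  Pos 11: window 'bb' -> no
  Pos 12: window 'bd' -> MATCH
  Pos 13: window 'dd' -> MATCH
  Pos 14: window 'd' -> no
Total matches: 3

3


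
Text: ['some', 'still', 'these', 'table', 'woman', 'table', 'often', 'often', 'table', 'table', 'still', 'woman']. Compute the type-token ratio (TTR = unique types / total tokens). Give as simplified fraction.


Tokens: 12
Unique types: ('often', 'some', 'still', 'table', 'these', 'woman') = 6
TTR = 6/12
Simplify: divide both by 6 -> 1/2
TTR = 1/2

1/2


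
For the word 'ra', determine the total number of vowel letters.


Scanning each character of 'ra':
  Position 1: 'r' -> consonant (running count: 0)
  Position 2: 'a' -> vowel (running count: 1)
Total vowels: 1

1


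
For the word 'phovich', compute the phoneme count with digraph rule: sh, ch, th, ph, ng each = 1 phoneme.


Parsing 'phovich' greedily, digraphs first:
  'ph' -> digraph (1 consonant phoneme) (phonemes so far: 1)
  'o' -> vowel phoneme (phonemes so far: 2)
  'v' -> consonant phoneme (phonemes so far: 3)
  'i' -> vowel phoneme (phonemes so far: 4)
  'ch' -> digraph (1 consonant phoneme) (phonemes so far: 5)
Total phonemes: 5

5


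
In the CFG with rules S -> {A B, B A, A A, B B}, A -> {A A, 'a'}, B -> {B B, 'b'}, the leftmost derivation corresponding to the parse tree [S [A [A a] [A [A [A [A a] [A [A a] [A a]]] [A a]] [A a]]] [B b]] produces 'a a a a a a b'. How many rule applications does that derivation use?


Every bracketed nonterminal node [X ...] in the tree is produced by exactly one rule application.
Reading the tree off as a leftmost derivation:
  Step 1: S  =>  A B   (applied S -> A B)
  Step 2: A B  =>  A A B   (applied A -> A A)
  Step 3: A A B  =>  a A B   (applied A -> a)
  Step 4: a A B  =>  a A A B   (applied A -> A A)
  Step 5: a A A B  =>  a A A A B   (applied A -> A A)
  Step 6: a A A A B  =>  a A A A A B   (applied A -> A A)
  Step 7: a A A A A B  =>  a a A A A B   (applied A -> a)
  Step 8: a a A A A B  =>  a a A A A A B   (applied A -> A A)
  Step 9: a a A A A A B  =>  a a a A A A B   (applied A -> a)
  Step 10: a a a A A A B  =>  a a a a A A B   (applied A -> a)
  Step 11: a a a a A A B  =>  a a a a a A B   (applied A -> a)
  Step 12: a a a a a A B  =>  a a a a a a B   (applied A -> a)
  Step 13: a a a a a a B  =>  a a a a a a b   (applied B -> b)
Final yield: a a a a a a b
Total rewrite steps: 13

13


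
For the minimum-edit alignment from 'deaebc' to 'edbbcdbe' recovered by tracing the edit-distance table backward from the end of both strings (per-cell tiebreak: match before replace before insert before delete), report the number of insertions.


Edit distance = 6. Backtracking from cell (6, 8) with preference match > replace > insert > delete,
then listing the resulting alignment 'deaebc' -> 'edbbcdbe' left to right:
  Step 1: insert 'e' [insertion #1]
  Step 2: keep 'd'
  Step 3: insert 'b' [insertion #2]
  Step 4: replace e->b
  Step 5: replace a->c
  Step 6: replace e->d
  Step 7: keep 'b'
  Step 8: replace c->e
Total insertions: 2

2


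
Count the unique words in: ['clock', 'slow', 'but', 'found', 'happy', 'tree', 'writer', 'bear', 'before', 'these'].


Listing all tokens and tracking unique types:
  Token 1: 'clock' -> NEW (unique so far: 1)
  Token 2: 'slow' -> NEW (unique so far: 2)
  Token 3: 'but' -> NEW (unique so far: 3)
  Token 4: 'found' -> NEW (unique so far: 4)
  Token 5: 'happy' -> NEW (unique so far: 5)
  Token 6: 'tree' -> NEW (unique so far: 6)
  Token 7: 'writer' -> NEW (unique so far: 7)
  Token 8: 'bear' -> NEW (unique so far: 8)
  Token 9: 'before' -> NEW (unique so far: 9)
  Token 10: 'these' -> NEW (unique so far: 10)
Unique types: ('bear', 'before', 'but', 'clock', 'found', 'happy', 'slow', 'these', 'tree', 'writer')
Vocabulary size: 10

10


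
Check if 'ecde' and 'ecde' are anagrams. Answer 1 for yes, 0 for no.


Sort characters of 'ecde': 'cdee'
Sort characters of 'ecde': 'cdee'
Sorted forms match -> they ARE anagrams
Result: 1

1


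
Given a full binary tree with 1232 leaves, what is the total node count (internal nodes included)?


Leaf nodes (terminals): 1232
Internal nodes = n - 1 = 1232 - 1 = 1231
Total = leaves + internal = 1232 + 1231 = 2463

2463


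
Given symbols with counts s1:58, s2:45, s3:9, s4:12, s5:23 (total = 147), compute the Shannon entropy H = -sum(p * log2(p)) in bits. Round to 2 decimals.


Computing entropy H = -sum(p_i * log2(p_i)):
  s1: p = 58/147 = 0.3946, -p*log2(p) = 0.5294
  s2: p = 45/147 = 0.3061, -p*log2(p) = 0.5228
  s3: p = 9/147 = 0.0612, -p*log2(p) = 0.2467
  s4: p = 12/147 = 0.0816, -p*log2(p) = 0.2951
  s5: p = 23/147 = 0.1565, -p*log2(p) = 0.4187
H = sum of terms = 2.0127
Rounded to 2 decimals: 2.01

2.01


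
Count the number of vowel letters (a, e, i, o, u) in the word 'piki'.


Scanning each character of 'piki':
  Position 1: 'p' -> consonant (running count: 0)
  Position 2: 'i' -> vowel (running count: 1)
  Position 3: 'k' -> consonant (running count: 1)
  Position 4: 'i' -> vowel (running count: 2)
Total vowels: 2

2


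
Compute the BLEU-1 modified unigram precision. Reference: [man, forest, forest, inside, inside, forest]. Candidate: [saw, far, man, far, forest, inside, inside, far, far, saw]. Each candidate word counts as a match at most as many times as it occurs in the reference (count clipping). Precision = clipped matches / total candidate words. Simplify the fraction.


Reference word counts: {'forest': 3, 'inside': 2, 'man': 1}
Checking each candidate word (with clipping):
  'saw' -> not in reference -> no match (matches: 0)
  'far' -> not in reference -> no match (matches: 0)
  'man' -> in reference (ref count 1, used 1/1) -> match (matches: 1)
  'far' -> not in reference -> no match (matches: 1)
  'forest' -> in reference (ref count 3, used 1/3) -> match (matches: 2)
  'inside' -> in reference (ref count 2, used 1/2) -> match (matches: 3)
  'inside' -> in reference (ref count 2, used 2/2) -> match (matches: 4)
  'far' -> not in reference -> no match (matches: 4)
  'far' -> not in reference -> no match (matches: 4)
  'saw' -> not in reference -> no match (matches: 4)
Clipped matches: 4, Candidate length: 10
Precision = 4/10 = 2/5

2/5


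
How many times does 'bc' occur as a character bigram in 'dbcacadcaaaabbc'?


Scanning 'dbcacadcaaaabbc' for bigram 'bc':
  Position 0: 'db' -> no
  Position 1: 'bc' -> MATCH
  Position 2: 'ca' -> no
  Position 3: 'ac' -> no
  Position 4: 'ca' -> no
  Position 5: 'ad' -> no
  Position 6: 'dc' -> no
  Position 7: 'ca' -> no
  Position 8: 'aa' -> no
  Position 9: 'aa' -> no
  Position 10: 'aa' -> no
  Position 11: 'ab' -> no
  Position 12: 'bb' -> no
  Position 13: 'bc' -> MATCH
Total matches: 2

2


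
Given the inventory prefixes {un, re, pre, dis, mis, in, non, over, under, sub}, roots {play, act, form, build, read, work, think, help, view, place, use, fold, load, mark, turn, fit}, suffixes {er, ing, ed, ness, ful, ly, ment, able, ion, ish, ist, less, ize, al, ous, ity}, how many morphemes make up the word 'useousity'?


Segmenting 'useousity' against the inventory:
  'use' -> root (morpheme 1)
  'ous' -> suffix (morpheme 2)
  'ity' -> suffix (morpheme 3)
Total morphemes: 3

3


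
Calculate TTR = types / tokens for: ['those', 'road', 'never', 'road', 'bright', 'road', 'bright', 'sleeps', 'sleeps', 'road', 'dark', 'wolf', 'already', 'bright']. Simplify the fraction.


Tokens: 14
Unique types: ('already', 'bright', 'dark', 'never', 'road', 'sleeps', 'those', 'wolf') = 8
TTR = 8/14
Simplify: divide both by 2 -> 4/7
TTR = 4/7

4/7


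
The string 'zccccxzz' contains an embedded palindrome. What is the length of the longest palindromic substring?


Scanning 'zccccxzz' for palindromic substrings.
Substring at positions 1-4: 'cccc'.
Check: reverse('cccc') = 'cccc' -> palindrome confirmed.
Neighbouring characters ('z' / 'x') break symmetry, so it cannot extend further.
No longer palindromic substring exists; longest length = 4

4


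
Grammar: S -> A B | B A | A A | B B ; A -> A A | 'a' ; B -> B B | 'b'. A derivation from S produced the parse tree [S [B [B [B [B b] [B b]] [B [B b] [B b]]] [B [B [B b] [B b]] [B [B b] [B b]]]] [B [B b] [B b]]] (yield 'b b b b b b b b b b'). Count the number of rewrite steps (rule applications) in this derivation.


Every bracketed nonterminal node [X ...] in the tree is produced by exactly one rule application.
Reading the tree off as a leftmost derivation:
  Step 1: S  =>  B B   (applied S -> B B)
  Step 2: B B  =>  B B B   (applied B -> B B)
  Step 3: B B B  =>  B B B B   (applied B -> B B)
  Step 4: B B B B  =>  B B B B B   (applied B -> B B)
  Step 5: B B B B B  =>  b B B B B   (applied B -> b)
  Step 6: b B B B B  =>  b b B B B   (applied B -> b)
  Step 7: b b B B B  =>  b b B B B B   (applied B -> B B)
  Step 8: b b B B B B  =>  b b b B B B   (applied B -> b)
  Step 9: b b b B B B  =>  b b b b B B   (applied B -> b)
  Step 10: b b b b B B  =>  b b b b B B B   (applied B -> B B)
  Step 11: b b b b B B B  =>  b b b b B B B B   (applied B -> B B)
  Step 12: b b b b B B B B  =>  b b b b b B B B   (applied B -> b)
  Step 13: b b b b b B B B  =>  b b b b b b B B   (applied B -> b)
  Step 14: b b b b b b B B  =>  b b b b b b B B B   (applied B -> B B)
  Step 15: b b b b b b B B B  =>  b b b b b b b B B   (applied B -> b)
  Step 16: b b b b b b b B B  =>  b b b b b b b b B   (applied B -> b)
  Step 17: b b b b b b b b B  =>  b b b b b b b b B B   (applied B -> B B)
  Step 18: b b b b b b b b B B  =>  b b b b b b b b b B   (applied B -> b)
  Step 19: b b b b b b b b b B  =>  b b b b b b b b b b   (applied B -> b)
Final yield: b b b b b b b b b b
Total rewrite steps: 19

19


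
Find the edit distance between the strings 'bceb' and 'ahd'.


Building DP table for s1='bceb' (len 4) and s2='ahd' (len 3):
       a  h  d
    0  1  2  3
  b 1  1  2  3
  c 2  2  2  3
  e 3  3  3  3
  b 4  4  4  4
Edit distance = dp[4][3] = 4

4


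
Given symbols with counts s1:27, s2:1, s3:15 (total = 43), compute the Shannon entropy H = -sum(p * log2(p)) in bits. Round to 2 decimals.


Computing entropy H = -sum(p_i * log2(p_i)):
  s1: p = 27/43 = 0.6279, -p*log2(p) = 0.4216
  s2: p = 1/43 = 0.0233, -p*log2(p) = 0.1262
  s3: p = 15/43 = 0.3488, -p*log2(p) = 0.5300
H = sum of terms = 1.0778
Rounded to 2 decimals: 1.08

1.08


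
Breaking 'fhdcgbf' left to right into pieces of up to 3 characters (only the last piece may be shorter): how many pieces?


'fhdcgbf' has 7 characters.
Chunking with max size 3:
  Chunk 1: 'fhd' (positions 0-2)
  Chunk 2: 'cgb' (positions 3-5)
  Chunk 3: 'f' (positions 6-6)
Total chunks: ceil(7 / 3) = 3

3


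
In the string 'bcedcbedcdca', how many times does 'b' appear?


Scanning 'bcedcbedcdca' for 'b':
  Position 0: 'b' -> MATCH (count: 1)
  Position 5: 'b' -> MATCH (count: 2)
Total occurrences of 'b': 2

2


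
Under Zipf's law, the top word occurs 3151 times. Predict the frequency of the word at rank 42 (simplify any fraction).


Zipf's law: freq(rank) = f1 / rank
f1 = 3151, rank = 42
freq = 3151 / 42
GCD(3151, 42) = 1
Simplified: 3151/42

3151/42


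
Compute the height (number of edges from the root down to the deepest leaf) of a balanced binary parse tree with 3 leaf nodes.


In a balanced binary tree with n leaves the deepest leaf is ceil(log2(n)) edges below the root.
log2(3) = 1.5850
ceil(1.5850) = 2
height (edges) = 2

2


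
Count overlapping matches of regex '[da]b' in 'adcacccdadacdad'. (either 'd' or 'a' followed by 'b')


Pattern: [da]b means either 'd' or 'a' followed by 'b'.
Scanning 'adcacccdadacdad' position-by-position:
  Pos 0: window 'ad' -> no
  Pos 1: window 'dc' -> no
  Pos 2: window 'ca' -> no
  Pos 3: window 'ac' -> no
  Pos 4: window 'cc' -> no
  Pos 5: window 'cc' -> no
  Pos 6: window 'cd' -> no
  Pos 7: window 'da' -> no
  Pos 8: window 'ad' -> no
  Pos 9: window 'da' -> no
  Pos 10: window 'ac' -> no
  Pos 11: window 'cd' -> no
  Pos 12: window 'da' -> no
  Pos 13: window 'ad' -> no
  Pos 14: window 'd' -> no
Total matches: 0

0


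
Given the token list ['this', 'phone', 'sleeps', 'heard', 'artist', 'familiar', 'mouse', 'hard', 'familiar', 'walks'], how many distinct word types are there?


Listing all tokens and tracking unique types:
  Token 1: 'this' -> NEW (unique so far: 1)
  Token 2: 'phone' -> NEW (unique so far: 2)
  Token 3: 'sleeps' -> NEW (unique so far: 3)
  Token 4: 'heard' -> NEW (unique so far: 4)
  Token 5: 'artist' -> NEW (unique so far: 5)
  Token 6: 'familiar' -> NEW (unique so far: 6)
  Token 7: 'mouse' -> NEW (unique so far: 7)
  Token 8: 'hard' -> NEW (unique so far: 8)
  Token 9: 'familiar' -> duplicate (unique so far: 8)
  Token 10: 'walks' -> NEW (unique so far: 9)
Unique types: ('artist', 'familiar', 'hard', 'heard', 'mouse', 'phone', 'sleeps', 'this', 'walks')
Vocabulary size: 9

9


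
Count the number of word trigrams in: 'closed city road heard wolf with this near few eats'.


Word trigrams from [10] words:
  Trigram 1: (closed city road)
  Trigram 2: (city road heard)
  Trigram 3: (road heard wolf)
  Trigram 4: (heard wolf with)
  Trigram 5: (wolf with this)
  Trigram 6: (with this near)
  Trigram 7: (this near few)
  Trigram 8: (near few eats)
Total word trigrams: 10 - 2 = 8

8


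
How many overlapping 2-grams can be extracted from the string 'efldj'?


String 'efldj' has length L = 5.
Number of overlapping n-grams = L - n + 1
Substituting: 5 - 2 + 1 = 4

4


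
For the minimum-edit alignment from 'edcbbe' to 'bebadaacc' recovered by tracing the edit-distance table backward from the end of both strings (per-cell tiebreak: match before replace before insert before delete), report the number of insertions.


Edit distance = 7. Backtracking from cell (6, 9) with preference match > replace > insert > delete,
then listing the resulting alignment 'edcbbe' -> 'bebadaacc' left to right:
  Step 1: insert 'b' [insertion #1]
  Step 2: keep 'e'
  Step 3: insert 'b' [insertion #2]
  Step 4: insert 'a' [insertion #3]
  Step 5: keep 'd'
  Step 6: replace c->a
  Step 7: replace b->a
  Step 8: replace b->c
  Step 9: replace e->c
Total insertions: 3

3


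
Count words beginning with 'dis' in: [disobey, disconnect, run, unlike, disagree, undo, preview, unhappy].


Checking each word for prefix 'dis':
  'disobey' -> YES, starts with 'dis' (count: 1)
  'disconnect' -> YES, starts with 'dis' (count: 2)
  'run' -> no (count: 2)
  'unlike' -> no (count: 2)
  'disagree' -> YES, starts with 'dis' (count: 3)
  'undo' -> no (count: 3)
  'preview' -> no (count: 3)
  'unhappy' -> no (count: 3)
Total with prefix 'dis': 3

3


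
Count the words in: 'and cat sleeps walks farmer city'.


Counting words by splitting on spaces:
  Word 1: 'and'
  Word 2: 'cat'
  Word 3: 'sleeps'
  Word 4: 'walks'
  Word 5: 'farmer'
  Word 6: 'city'
Total words: 6

6


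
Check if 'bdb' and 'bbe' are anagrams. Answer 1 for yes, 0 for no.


Sort characters of 'bdb': 'bbd'
Sort characters of 'bbe': 'bbe'
Sorted forms differ -> they are NOT anagrams
Result: 0

0


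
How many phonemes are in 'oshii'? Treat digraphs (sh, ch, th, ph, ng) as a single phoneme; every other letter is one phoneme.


Parsing 'oshii' greedily, digraphs first:
  'o' -> vowel phoneme (phonemes so far: 1)
  'sh' -> digraph (1 consonant phoneme) (phonemes so far: 2)
  'i' -> vowel phoneme (phonemes so far: 3)
  'i' -> vowel phoneme (phonemes so far: 4)
Total phonemes: 4

4


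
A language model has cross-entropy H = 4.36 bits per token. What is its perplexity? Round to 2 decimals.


Perplexity formula: PP = 2^H
H = 4.36
PP = 2^4.36
Decompose: 2^4.36 = 2^4 * 2^0.36
2^4 = 16, 2^0.36 ~ 1.2834259
PP ~ 16 * 1.2834259 = 20.5348144
Rounded to 2 decimals: 20.53

20.53


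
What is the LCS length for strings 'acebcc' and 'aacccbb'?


DP table for LCS of 'acebcc' and 'aacccbb':
       a  a  c  c  c  b  b
    0  0  0  0  0  0  0  0
  a 0  1  1  1  1  1  1  1
  c 0  1  1  2  2  2  2  2
  e 0  1  1  2  2  2  2  2
  b 0  1  1  2  2  2  3  3
  c 0  1  1  2  3  3  3  3
  c 0  1  1  2  3  4  4  4
LCS: 'accc'
LCS length = 4

4


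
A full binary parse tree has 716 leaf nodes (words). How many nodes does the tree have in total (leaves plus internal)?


Leaf nodes (terminals): 716
Internal nodes = n - 1 = 716 - 1 = 715
Total = leaves + internal = 716 + 715 = 1431

1431


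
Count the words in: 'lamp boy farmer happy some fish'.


Counting words by splitting on spaces:
  Word 1: 'lamp'
  Word 2: 'boy'
  Word 3: 'farmer'
  Word 4: 'happy'
  Word 5: 'some'
  Word 6: 'fish'
Total words: 6

6


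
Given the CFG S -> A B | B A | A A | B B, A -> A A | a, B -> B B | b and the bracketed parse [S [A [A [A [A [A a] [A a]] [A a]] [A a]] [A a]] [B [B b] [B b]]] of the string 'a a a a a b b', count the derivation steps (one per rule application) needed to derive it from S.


Every bracketed nonterminal node [X ...] in the tree is produced by exactly one rule application.
Reading the tree off as a leftmost derivation:
  Step 1: S  =>  A B   (applied S -> A B)
  Step 2: A B  =>  A A B   (applied A -> A A)
  Step 3: A A B  =>  A A A B   (applied A -> A A)
  Step 4: A A A B  =>  A A A A B   (applied A -> A A)
  Step 5: A A A A B  =>  A A A A A B   (applied A -> A A)
  Step 6: A A A A A B  =>  a A A A A B   (applied A -> a)
  Step 7: a A A A A B  =>  a a A A A B   (applied A -> a)
  Step 8: a a A A A B  =>  a a a A A B   (applied A -> a)
  Step 9: a a a A A B  =>  a a a a A B   (applied A -> a)
  Step 10: a a a a A B  =>  a a a a a B   (applied A -> a)
  Step 11: a a a a a B  =>  a a a a a B B   (applied B -> B B)
  Step 12: a a a a a B B  =>  a a a a a b B   (applied B -> b)
  Step 13: a a a a a b B  =>  a a a a a b b   (applied B -> b)
Final yield: a a a a a b b
Total rewrite steps: 13

13


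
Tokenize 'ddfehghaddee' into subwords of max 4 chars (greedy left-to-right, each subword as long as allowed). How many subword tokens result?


'ddfehghaddee' has 12 characters.
Chunking with max size 4:
  Chunk 1: 'ddfe' (positions 0-3)
  Chunk 2: 'hgha' (positions 4-7)
  Chunk 3: 'ddee' (positions 8-11)
Total chunks: ceil(12 / 4) = 3

3


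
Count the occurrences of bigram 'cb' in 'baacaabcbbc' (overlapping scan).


Scanning 'baacaabcbbc' for bigram 'cb':
  Position 0: 'ba' -> no
  Position 1: 'aa' -> no
  Position 2: 'ac' -> no
  Position 3: 'ca' -> no
  Position 4: 'aa' -> no
  Position 5: 'ab' -> no
  Position 6: 'bc' -> no
  Position 7: 'cb' -> MATCH
  Position 8: 'bb' -> no
  Position 9: 'bc' -> no
Total matches: 1

1


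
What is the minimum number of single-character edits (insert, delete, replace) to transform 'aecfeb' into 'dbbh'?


Building DP table for s1='aecfeb' (len 6) and s2='dbbh' (len 4):
       d  b  b  h
    0  1  2  3  4
  a 1  1  2  3  4
  e 2  2  2  3  4
  c 3  3  3  3  4
  f 4  4  4  4  4
  e 5  5  5  5  5
  b 6  6  5  5  6
Edit distance = dp[6][4] = 6

6


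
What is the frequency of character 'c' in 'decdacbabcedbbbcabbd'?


Scanning 'decdacbabcedbbbcabbd' for 'c':
  Position 2: 'c' -> MATCH (count: 1)
  Position 5: 'c' -> MATCH (count: 2)
  Position 9: 'c' -> MATCH (count: 3)
  Position 15: 'c' -> MATCH (count: 4)
Total occurrences of 'c': 4

4


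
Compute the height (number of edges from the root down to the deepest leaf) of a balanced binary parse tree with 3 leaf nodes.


In a balanced binary tree with n leaves the deepest leaf is ceil(log2(n)) edges below the root.
log2(3) = 1.5850
ceil(1.5850) = 2
height (edges) = 2

2


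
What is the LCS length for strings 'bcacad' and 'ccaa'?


DP table for LCS of 'bcacad' and 'ccaa':
       c  c  a  a
    0  0  0  0  0
  b 0  0  0  0  0
  c 0  1  1  1  1
  a 0  1  1  2  2
  c 0  1  2  2  2
  a 0  1  2  3  3
  d 0  1  2  3  3
LCS: 'caa'
LCS length = 3

3


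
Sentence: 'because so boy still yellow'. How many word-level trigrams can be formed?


Word trigrams from [5] words:
  Trigram 1: (because so boy)
  Trigram 2: (so boy still)
  Trigram 3: (boy still yellow)
Total word trigrams: 5 - 2 = 3

3


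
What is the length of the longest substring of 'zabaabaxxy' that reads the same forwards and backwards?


Scanning 'zabaabaxxy' for palindromic substrings.
Substring at positions 1-6: 'abaaba'.
Check: reverse('abaaba') = 'abaaba' -> palindrome confirmed.
Neighbouring characters ('z' / 'x') break symmetry, so it cannot extend further.
No longer palindromic substring exists; longest length = 6

6


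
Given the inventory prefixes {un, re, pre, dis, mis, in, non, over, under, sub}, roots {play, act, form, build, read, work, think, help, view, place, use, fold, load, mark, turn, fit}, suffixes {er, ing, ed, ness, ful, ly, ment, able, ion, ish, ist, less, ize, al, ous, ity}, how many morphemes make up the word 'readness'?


Segmenting 'readness' against the inventory:
  'read' -> root (morpheme 1)
  'ness' -> suffix (morpheme 2)
Total morphemes: 2

2


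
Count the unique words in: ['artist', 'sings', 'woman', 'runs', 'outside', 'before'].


Listing all tokens and tracking unique types:
  Token 1: 'artist' -> NEW (unique so far: 1)
  Token 2: 'sings' -> NEW (unique so far: 2)
  Token 3: 'woman' -> NEW (unique so far: 3)
  Token 4: 'runs' -> NEW (unique so far: 4)
  Token 5: 'outside' -> NEW (unique so far: 5)
  Token 6: 'before' -> NEW (unique so far: 6)
Unique types: ('artist', 'before', 'outside', 'runs', 'sings', 'woman')
Vocabulary size: 6

6


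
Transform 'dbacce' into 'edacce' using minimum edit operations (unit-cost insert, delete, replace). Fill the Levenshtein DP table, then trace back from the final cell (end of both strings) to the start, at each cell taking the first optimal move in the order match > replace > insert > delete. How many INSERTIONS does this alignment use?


Edit distance = 2. Backtracking from cell (6, 6) with preference match > replace > insert > delete,
then listing the resulting alignment 'dbacce' -> 'edacce' left to right:
  Step 1: replace d->e
  Step 2: replace b->d
  Step 3: keep 'a'
  Step 4: keep 'c'
  Step 5: keep 'c'
  Step 6: keep 'e'
Total insertions: 0

0


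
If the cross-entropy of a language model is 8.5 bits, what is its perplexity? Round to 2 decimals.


Perplexity formula: PP = 2^H
H = 8.5
PP = 2^8.5
Decompose: 2^8.5 = 2^8 * 2^0.5 = 2^8 * sqrt(2)
2^8 = 256, sqrt(2) ~ 1.4142136
PP ~ 256 * 1.4142136 = 362.0386816
Rounded to 2 decimals: 362.04

362.04


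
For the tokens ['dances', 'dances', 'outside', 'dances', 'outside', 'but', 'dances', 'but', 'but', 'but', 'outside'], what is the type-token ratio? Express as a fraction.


Tokens: 11
Unique types: ('but', 'dances', 'outside') = 3
TTR = 3/11
Already in lowest terms.

3/11


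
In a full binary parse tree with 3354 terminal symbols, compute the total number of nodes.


Leaf nodes (terminals): 3354
Internal nodes = n - 1 = 3354 - 1 = 3353
Total = leaves + internal = 3354 + 3353 = 6707

6707


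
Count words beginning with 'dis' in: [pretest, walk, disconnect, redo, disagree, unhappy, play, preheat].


Checking each word for prefix 'dis':
  'pretest' -> no (count: 0)
  'walk' -> no (count: 0)
  'disconnect' -> YES, starts with 'dis' (count: 1)
  'redo' -> no (count: 1)
  'disagree' -> YES, starts with 'dis' (count: 2)
  'unhappy' -> no (count: 2)
  'play' -> no (count: 2)
  'preheat' -> no (count: 2)
Total with prefix 'dis': 2

2


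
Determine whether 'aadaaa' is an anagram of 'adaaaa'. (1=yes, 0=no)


Sort characters of 'aadaaa': 'aaaaad'
Sort characters of 'adaaaa': 'aaaaad'
Sorted forms match -> they ARE anagrams
Result: 1

1


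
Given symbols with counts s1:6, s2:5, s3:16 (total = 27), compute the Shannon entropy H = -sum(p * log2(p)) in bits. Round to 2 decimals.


Computing entropy H = -sum(p_i * log2(p_i)):
  s1: p = 6/27 = 0.2222, -p*log2(p) = 0.4822
  s2: p = 5/27 = 0.1852, -p*log2(p) = 0.4505
  s3: p = 16/27 = 0.5926, -p*log2(p) = 0.4473
H = sum of terms = 1.3800
Rounded to 2 decimals: 1.38

1.38


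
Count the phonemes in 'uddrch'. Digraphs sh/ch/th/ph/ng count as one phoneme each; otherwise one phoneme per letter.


Parsing 'uddrch' greedily, digraphs first:
  'u' -> vowel phoneme (phonemes so far: 1)
  'd' -> consonant phoneme (phonemes so far: 2)
  'd' -> consonant phoneme (phonemes so far: 3)
  'r' -> consonant phoneme (phonemes so far: 4)
  'ch' -> digraph (1 consonant phoneme) (phonemes so far: 5)
Total phonemes: 5

5


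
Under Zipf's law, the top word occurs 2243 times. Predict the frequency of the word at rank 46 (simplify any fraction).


Zipf's law: freq(rank) = f1 / rank
f1 = 2243, rank = 46
freq = 2243 / 46
GCD(2243, 46) = 1
Simplified: 2243/46

2243/46


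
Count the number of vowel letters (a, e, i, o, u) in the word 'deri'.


Scanning each character of 'deri':
  Position 1: 'd' -> consonant (running count: 0)
  Position 2: 'e' -> vowel (running count: 1)
  Position 3: 'r' -> consonant (running count: 1)
  Position 4: 'i' -> vowel (running count: 2)
Total vowels: 2

2


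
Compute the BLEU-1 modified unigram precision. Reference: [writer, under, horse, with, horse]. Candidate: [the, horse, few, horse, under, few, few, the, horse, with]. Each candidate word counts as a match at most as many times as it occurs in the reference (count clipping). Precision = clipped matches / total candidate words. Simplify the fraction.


Reference word counts: {'horse': 2, 'under': 1, 'with': 1, 'writer': 1}
Checking each candidate word (with clipping):
  'the' -> not in reference -> no match (matches: 0)
  'horse' -> in reference (ref count 2, used 1/2) -> match (matches: 1)
  'few' -> not in reference -> no match (matches: 1)
  'horse' -> in reference (ref count 2, used 2/2) -> match (matches: 2)
  'under' -> in reference (ref count 1, used 1/1) -> match (matches: 3)
  'few' -> not in reference -> no match (matches: 3)
  'few' -> not in reference -> no match (matches: 3)
  'the' -> not in reference -> no match (matches: 3)
  'horse' -> ref count 2 already used up (2/2) -> clipped, no match (matches: 3)
  'with' -> in reference (ref count 1, used 1/1) -> match (matches: 4)
Clipped matches: 4, Candidate length: 10
Precision = 4/10 = 2/5

2/5


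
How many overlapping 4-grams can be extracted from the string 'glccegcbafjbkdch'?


String 'glccegcbafjbkdch' has length L = 16.
Number of overlapping n-grams = L - n + 1
Substituting: 16 - 4 + 1 = 13

13


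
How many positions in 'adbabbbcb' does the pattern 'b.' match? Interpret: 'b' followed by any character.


Pattern: b. means 'b' followed by any character.
Scanning 'adbabbbcb' position-by-position:
  Pos 0: window 'ad' -> no
  Pos 1: window 'db' -> no
  Pos 2: window 'ba' -> MATCH
  Pos 3: window 'ab' -> no
  Pos 4: window 'bb' -> MATCH
  Pos 5: window 'bb' -> MATCH
  Pos 6: window 'bc' -> MATCH
  Pos 7: window 'cb' -> no
  Pos 8: window 'b' -> no
Total matches: 4

4


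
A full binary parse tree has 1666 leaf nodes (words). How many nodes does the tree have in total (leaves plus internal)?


Leaf nodes (terminals): 1666
Internal nodes = n - 1 = 1666 - 1 = 1665
Total = leaves + internal = 1666 + 1665 = 3331

3331


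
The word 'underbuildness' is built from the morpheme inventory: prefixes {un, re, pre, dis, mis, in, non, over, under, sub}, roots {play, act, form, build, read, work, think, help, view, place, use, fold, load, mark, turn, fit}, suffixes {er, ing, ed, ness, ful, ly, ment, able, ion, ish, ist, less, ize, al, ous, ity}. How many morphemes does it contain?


Segmenting 'underbuildness' against the inventory:
  'under' -> prefix (morpheme 1)
  'build' -> root (morpheme 2)
  'ness' -> suffix (morpheme 3)
Total morphemes: 3

3


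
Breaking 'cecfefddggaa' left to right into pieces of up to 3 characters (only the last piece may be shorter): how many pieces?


'cecfefddggaa' has 12 characters.
Chunking with max size 3:
  Chunk 1: 'cec' (positions 0-2)
  Chunk 2: 'fef' (positions 3-5)
  Chunk 3: 'ddg' (positions 6-8)
  Chunk 4: 'gaa' (positions 9-11)
Total chunks: ceil(12 / 3) = 4

4


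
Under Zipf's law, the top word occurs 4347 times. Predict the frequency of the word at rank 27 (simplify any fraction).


Zipf's law: freq(rank) = f1 / rank
f1 = 4347, rank = 27
freq = 4347 / 27
= 161

161
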